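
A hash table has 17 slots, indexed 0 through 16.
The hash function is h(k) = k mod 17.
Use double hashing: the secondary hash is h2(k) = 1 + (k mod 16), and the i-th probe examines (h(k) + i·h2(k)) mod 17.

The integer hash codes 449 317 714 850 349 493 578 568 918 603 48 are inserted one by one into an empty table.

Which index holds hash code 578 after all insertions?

Insert 449: h=7, slot 7 empty → index 7.
Insert 317: h=11, slot 11 empty → index 11.
Insert 714: h=0, slot 0 empty → index 0.
Insert 850: h=0, h2=3, slot 0 occupied → index 3.
Insert 349: h=9, slot 9 empty → index 9.
Insert 493: h=0, h2=14, slot 0 occupied → index 14.
Insert 578: h=0, h2=3, slots 0,3 occupied → index 6.
Insert 568: h=7, h2=9, slot 7 occupied → index 16.
Insert 918: h=0, h2=7, slots 0,7,14 occupied → index 4.
Insert 603: h=8, slot 8 empty → index 8.
Insert 48: h=14, h2=1, slot 14 occupied → index 15.
Table: [714, ∅, ∅, 850, 918, ∅, 578, 449, 603, 349, ∅, 317, ∅, ∅, 493, 48, 568]

6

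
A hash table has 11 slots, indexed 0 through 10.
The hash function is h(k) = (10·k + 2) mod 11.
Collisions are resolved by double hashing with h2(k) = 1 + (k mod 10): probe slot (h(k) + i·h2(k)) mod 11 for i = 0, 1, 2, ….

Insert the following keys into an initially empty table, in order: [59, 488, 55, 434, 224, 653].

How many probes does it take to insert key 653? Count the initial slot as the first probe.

59 hashes to 9; slot 9 is free → place at 9.
488 hashes to 9, h2=9; 9 taken → place at 7.
55 hashes to 2; slot 2 is free → place at 2.
434 hashes to 8; slot 8 is free → place at 8.
224 hashes to 9, h2=5; 9 taken → place at 3.
653 hashes to 9, h2=4; 9,2 taken → place at 6.
Table: [-, -, 55, 224, -, -, 653, 488, 434, 59, -]

3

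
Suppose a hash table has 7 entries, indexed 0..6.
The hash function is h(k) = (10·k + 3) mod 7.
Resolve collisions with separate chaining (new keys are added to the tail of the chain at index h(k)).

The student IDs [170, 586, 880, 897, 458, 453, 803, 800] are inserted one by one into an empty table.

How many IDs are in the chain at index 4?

170 → bucket 2
586 → bucket 4
880 → bucket 4 (collision)
897 → bucket 6
458 → bucket 5
453 → bucket 4 (collision)
803 → bucket 4 (collision)
800 → bucket 2 (collision)
Final buckets:
0: .
1: .
2: 170 -> 800
3: .
4: 586 -> 880 -> 453 -> 803
5: 458
6: 897

4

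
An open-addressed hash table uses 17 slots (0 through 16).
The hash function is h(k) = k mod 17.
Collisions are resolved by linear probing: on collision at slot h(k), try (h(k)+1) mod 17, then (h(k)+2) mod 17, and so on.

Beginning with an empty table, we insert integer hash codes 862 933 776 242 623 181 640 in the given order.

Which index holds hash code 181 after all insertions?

14

Insert 862: h=12, slot 12 empty → index 12.
Insert 933: h=15, slot 15 empty → index 15.
Insert 776: h=11, slot 11 empty → index 11.
Insert 242: h=4, slot 4 empty → index 4.
Insert 623: h=11, slots 11,12 occupied → index 13.
Insert 181: h=11, slots 11,12,13 occupied → index 14.
Insert 640: h=11, slots 11,12,13,14,15 occupied → index 16.
Table: [∅, ∅, ∅, ∅, 242, ∅, ∅, ∅, ∅, ∅, ∅, 776, 862, 623, 181, 933, 640]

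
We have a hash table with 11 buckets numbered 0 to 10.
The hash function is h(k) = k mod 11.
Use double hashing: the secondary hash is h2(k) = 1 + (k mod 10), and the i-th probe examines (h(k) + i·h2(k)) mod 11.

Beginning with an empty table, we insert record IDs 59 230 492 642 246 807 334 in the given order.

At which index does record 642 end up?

59: h=4 → slot 4
230: h=10 → slot 10
492: h=8 → slot 8
642: h=4, h2=3, probe 4,7 → slot 7
246: h=4, h2=7, probe 4,0 → slot 0
807: h=4, h2=8, probe 4,1 → slot 1
334: h=4, h2=5, probe 4,9 → slot 9
Table: [246, 807, —, —, 59, —, —, 642, 492, 334, 230]

7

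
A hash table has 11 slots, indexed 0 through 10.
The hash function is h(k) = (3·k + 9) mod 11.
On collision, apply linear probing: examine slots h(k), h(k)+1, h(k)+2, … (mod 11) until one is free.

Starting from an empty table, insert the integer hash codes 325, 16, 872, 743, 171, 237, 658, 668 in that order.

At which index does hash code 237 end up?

9

325 hashes to 5; slot 5 is free => place at 5.
16 hashes to 2; slot 2 is free => place at 2.
872 hashes to 7; slot 7 is free => place at 7.
743 hashes to 5; 5 taken => place at 6.
171 hashes to 5; 5,6,7 taken => place at 8.
237 hashes to 5; 5,6,7,8 taken => place at 9.
658 hashes to 3; slot 3 is free => place at 3.
668 hashes to 0; slot 0 is free => place at 0.
Table: [668, ., 16, 658, ., 325, 743, 872, 171, 237, .]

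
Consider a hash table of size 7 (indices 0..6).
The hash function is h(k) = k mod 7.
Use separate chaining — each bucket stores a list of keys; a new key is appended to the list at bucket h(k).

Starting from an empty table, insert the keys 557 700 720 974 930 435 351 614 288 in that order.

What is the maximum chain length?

4

557 -> bucket 4
700 -> bucket 0
720 -> bucket 6
974 -> bucket 1
930 -> bucket 6 (collision)
435 -> bucket 1 (collision)
351 -> bucket 1 (collision)
614 -> bucket 5
288 -> bucket 1 (collision)
Final buckets:
0: 700
1: 974 -> 435 -> 351 -> 288
2: .
3: .
4: 557
5: 614
6: 720 -> 930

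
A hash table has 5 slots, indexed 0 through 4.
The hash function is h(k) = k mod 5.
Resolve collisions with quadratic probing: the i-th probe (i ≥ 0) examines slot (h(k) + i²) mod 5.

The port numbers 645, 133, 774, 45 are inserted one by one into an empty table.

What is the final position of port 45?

645 hashes to 0; slot 0 is free -> place at 0.
133 hashes to 3; slot 3 is free -> place at 3.
774 hashes to 4; slot 4 is free -> place at 4.
45 hashes to 0; 0 taken -> place at 1.
Table: [645, 45, ., 133, 774]

1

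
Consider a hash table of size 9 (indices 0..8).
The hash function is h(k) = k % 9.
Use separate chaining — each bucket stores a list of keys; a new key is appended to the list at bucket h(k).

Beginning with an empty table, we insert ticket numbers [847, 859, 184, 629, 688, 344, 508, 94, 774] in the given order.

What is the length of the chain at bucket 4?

847 → bucket 1
859 → bucket 4
184 → bucket 4 (collision)
629 → bucket 8
688 → bucket 4 (collision)
344 → bucket 2
508 → bucket 4 (collision)
94 → bucket 4 (collision)
774 → bucket 0
Final buckets:
0: 774
1: 847
2: 344
3: —
4: 859 -> 184 -> 688 -> 508 -> 94
5: —
6: —
7: —
8: 629

5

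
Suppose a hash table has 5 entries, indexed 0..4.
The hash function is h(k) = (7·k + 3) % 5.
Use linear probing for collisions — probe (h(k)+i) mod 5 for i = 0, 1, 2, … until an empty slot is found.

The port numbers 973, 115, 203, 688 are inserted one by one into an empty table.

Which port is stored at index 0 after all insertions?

973: h=4 → slot 4
115: h=3 → slot 3
203: h=4, probe 4,0 → slot 0
688: h=4, probe 4,0,1 → slot 1
Table: [203, 688, —, 115, 973]

203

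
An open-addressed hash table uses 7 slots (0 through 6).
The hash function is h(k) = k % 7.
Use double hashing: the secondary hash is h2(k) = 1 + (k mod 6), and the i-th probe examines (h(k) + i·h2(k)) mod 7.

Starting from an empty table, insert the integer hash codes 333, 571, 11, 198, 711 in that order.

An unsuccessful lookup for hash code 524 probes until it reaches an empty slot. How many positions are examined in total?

3

Insert 333: h=4, slot 4 empty → index 4.
Insert 571: h=4, h2=2, slot 4 occupied → index 6.
Insert 11: h=4, h2=6, slot 4 occupied → index 3.
Insert 198: h=2, slot 2 empty → index 2.
Insert 711: h=4, h2=4, slot 4 occupied → index 1.
Table: [_, 711, 198, 11, 333, _, 571]
Lookup 524: h=6, h2=3, probe 6,2,5 → slot 5 empty, not found.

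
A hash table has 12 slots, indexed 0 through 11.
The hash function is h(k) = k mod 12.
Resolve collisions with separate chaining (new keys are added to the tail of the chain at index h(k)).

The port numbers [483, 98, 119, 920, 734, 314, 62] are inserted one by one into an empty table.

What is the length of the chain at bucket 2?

4

Insert 483: h=3, bucket 3 empty -> new chain.
Insert 98: h=2, bucket 2 empty -> new chain.
Insert 119: h=11, bucket 11 empty -> new chain.
Insert 920: h=8, bucket 8 empty -> new chain.
Insert 734: h=2, bucket 2 nonempty -> append to chain.
Insert 314: h=2, bucket 2 nonempty -> append to chain.
Insert 62: h=2, bucket 2 nonempty -> append to chain.
Final buckets:
0: .
1: .
2: 98 -> 734 -> 314 -> 62
3: 483
4: .
5: .
6: .
7: .
8: 920
9: .
10: .
11: 119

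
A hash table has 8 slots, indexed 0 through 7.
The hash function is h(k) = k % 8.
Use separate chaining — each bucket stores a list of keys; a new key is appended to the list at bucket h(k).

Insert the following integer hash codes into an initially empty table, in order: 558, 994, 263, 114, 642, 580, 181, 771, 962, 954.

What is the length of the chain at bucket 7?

1

558 -> bucket 6
994 -> bucket 2
263 -> bucket 7
114 -> bucket 2 (collision)
642 -> bucket 2 (collision)
580 -> bucket 4
181 -> bucket 5
771 -> bucket 3
962 -> bucket 2 (collision)
954 -> bucket 2 (collision)
Final buckets:
0: ∅
1: ∅
2: 994 -> 114 -> 642 -> 962 -> 954
3: 771
4: 580
5: 181
6: 558
7: 263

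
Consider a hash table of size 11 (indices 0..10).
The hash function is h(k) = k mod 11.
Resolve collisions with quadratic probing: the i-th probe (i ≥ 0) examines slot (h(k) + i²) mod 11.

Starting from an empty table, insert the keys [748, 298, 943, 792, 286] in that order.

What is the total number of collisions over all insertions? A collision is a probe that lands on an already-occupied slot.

Insert 748: h=0, slot 0 empty => index 0.
Insert 298: h=1, slot 1 empty => index 1.
Insert 943: h=8, slot 8 empty => index 8.
Insert 792: h=0, slots 0,1 occupied => index 4.
Insert 286: h=0, slots 0,1,4 occupied => index 9.
Table: [748, 298, ∅, ∅, 792, ∅, ∅, ∅, 943, 286, ∅]

5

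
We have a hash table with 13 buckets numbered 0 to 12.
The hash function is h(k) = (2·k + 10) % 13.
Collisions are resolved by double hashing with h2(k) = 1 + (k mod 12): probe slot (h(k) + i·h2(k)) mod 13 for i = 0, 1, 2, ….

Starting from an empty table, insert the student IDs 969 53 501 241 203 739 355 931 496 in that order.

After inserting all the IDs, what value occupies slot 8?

969 hashes to 11; slot 11 is free => place at 11.
53 hashes to 12; slot 12 is free => place at 12.
501 hashes to 11, h2=10; 11 taken => place at 8.
241 hashes to 11, h2=2; 11 taken => place at 0.
203 hashes to 0, h2=12; 0,12,11 taken => place at 10.
739 hashes to 6; slot 6 is free => place at 6.
355 hashes to 5; slot 5 is free => place at 5.
931 hashes to 0, h2=8; 0,8 taken => place at 3.
496 hashes to 1; slot 1 is free => place at 1.
Table: [241, 496, —, 931, —, 355, 739, —, 501, —, 203, 969, 53]

501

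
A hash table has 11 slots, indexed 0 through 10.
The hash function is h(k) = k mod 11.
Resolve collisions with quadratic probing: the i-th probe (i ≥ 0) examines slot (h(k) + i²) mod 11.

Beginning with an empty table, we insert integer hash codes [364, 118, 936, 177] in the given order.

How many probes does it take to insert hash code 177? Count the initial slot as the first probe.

364 hashes to 1; slot 1 is free => place at 1.
118 hashes to 8; slot 8 is free => place at 8.
936 hashes to 1; 1 taken => place at 2.
177 hashes to 1; 1,2 taken => place at 5.
Table: [-, 364, 936, -, -, 177, -, -, 118, -, -]

3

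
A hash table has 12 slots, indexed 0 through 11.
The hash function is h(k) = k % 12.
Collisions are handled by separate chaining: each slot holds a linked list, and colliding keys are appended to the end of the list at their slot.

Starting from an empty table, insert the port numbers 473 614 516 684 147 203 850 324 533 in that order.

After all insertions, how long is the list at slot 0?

3

Insert 473: h=5, bucket 5 empty → new chain.
Insert 614: h=2, bucket 2 empty → new chain.
Insert 516: h=0, bucket 0 empty → new chain.
Insert 684: h=0, bucket 0 nonempty → append to chain.
Insert 147: h=3, bucket 3 empty → new chain.
Insert 203: h=11, bucket 11 empty → new chain.
Insert 850: h=10, bucket 10 empty → new chain.
Insert 324: h=0, bucket 0 nonempty → append to chain.
Insert 533: h=5, bucket 5 nonempty → append to chain.
Final buckets:
0: 516 -> 684 -> 324
1: .
2: 614
3: 147
4: .
5: 473 -> 533
6: .
7: .
8: .
9: .
10: 850
11: 203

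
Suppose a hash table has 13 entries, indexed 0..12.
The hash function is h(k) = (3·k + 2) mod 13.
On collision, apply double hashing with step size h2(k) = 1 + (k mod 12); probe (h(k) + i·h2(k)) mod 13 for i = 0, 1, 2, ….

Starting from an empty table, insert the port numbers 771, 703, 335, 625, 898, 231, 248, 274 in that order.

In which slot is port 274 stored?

12

771 hashes to 1; slot 1 is free -> place at 1.
703 hashes to 5; slot 5 is free -> place at 5.
335 hashes to 6; slot 6 is free -> place at 6.
625 hashes to 5, h2=2; 5 taken -> place at 7.
898 hashes to 5, h2=11; 5 taken -> place at 3.
231 hashes to 6, h2=4; 6 taken -> place at 10.
248 hashes to 5, h2=9; 5,1,10,6 taken -> place at 2.
274 hashes to 5, h2=11; 5,3,1 taken -> place at 12.
Table: [—, 771, 248, 898, —, 703, 335, 625, —, —, 231, —, 274]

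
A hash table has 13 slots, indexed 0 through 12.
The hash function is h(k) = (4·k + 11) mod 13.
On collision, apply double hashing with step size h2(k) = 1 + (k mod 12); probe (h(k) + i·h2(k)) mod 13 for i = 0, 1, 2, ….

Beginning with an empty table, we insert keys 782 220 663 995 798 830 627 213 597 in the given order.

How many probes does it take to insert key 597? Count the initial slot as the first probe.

782: h=6 -> slot 6
220: h=7 -> slot 7
663: h=11 -> slot 11
995: h=0 -> slot 0
798: h=5 -> slot 5
830: h=3 -> slot 3
627: h=10 -> slot 10
213: h=5, h2=10, probe 5,2 -> slot 2
597: h=7, h2=10, probe 7,4 -> slot 4
Table: [995, _, 213, 830, 597, 798, 782, 220, _, _, 627, 663, _]

2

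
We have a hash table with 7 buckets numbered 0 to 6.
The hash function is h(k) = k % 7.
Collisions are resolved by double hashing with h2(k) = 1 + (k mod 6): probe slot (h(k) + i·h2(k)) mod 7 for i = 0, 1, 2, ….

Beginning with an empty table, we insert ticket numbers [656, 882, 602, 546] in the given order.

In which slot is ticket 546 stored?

1

656: h=5 → slot 5
882: h=0 → slot 0
602: h=0, h2=3, probe 0,3 → slot 3
546: h=0, h2=1, probe 0,1 → slot 1
Table: [882, 546, ., 602, ., 656, .]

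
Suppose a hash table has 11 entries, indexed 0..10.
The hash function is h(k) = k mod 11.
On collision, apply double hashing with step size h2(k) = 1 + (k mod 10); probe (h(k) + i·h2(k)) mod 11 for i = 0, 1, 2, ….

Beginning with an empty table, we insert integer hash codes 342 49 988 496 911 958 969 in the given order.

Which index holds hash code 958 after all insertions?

10

342 hashes to 1; slot 1 is free -> place at 1.
49 hashes to 5; slot 5 is free -> place at 5.
988 hashes to 9; slot 9 is free -> place at 9.
496 hashes to 1, h2=7; 1 taken -> place at 8.
911 hashes to 9, h2=2; 9 taken -> place at 0.
958 hashes to 1, h2=9; 1 taken -> place at 10.
969 hashes to 1, h2=10; 1,0,10,9,8 taken -> place at 7.
Table: [911, 342, ∅, ∅, ∅, 49, ∅, 969, 496, 988, 958]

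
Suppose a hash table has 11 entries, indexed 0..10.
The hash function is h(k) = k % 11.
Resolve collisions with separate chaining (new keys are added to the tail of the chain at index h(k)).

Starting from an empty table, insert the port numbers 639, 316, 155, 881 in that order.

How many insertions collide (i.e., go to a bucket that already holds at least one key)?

639 -> bucket 1
316 -> bucket 8
155 -> bucket 1 (collision)
881 -> bucket 1 (collision)
Final buckets:
0: —
1: 639 -> 155 -> 881
2: —
3: —
4: —
5: —
6: —
7: —
8: 316
9: —
10: —

2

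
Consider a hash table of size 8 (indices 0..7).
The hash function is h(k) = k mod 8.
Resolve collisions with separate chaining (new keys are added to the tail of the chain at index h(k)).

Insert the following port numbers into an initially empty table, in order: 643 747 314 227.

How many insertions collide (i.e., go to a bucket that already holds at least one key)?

643 → bucket 3
747 → bucket 3 (collision)
314 → bucket 2
227 → bucket 3 (collision)
Final buckets:
0: .
1: .
2: 314
3: 643 -> 747 -> 227
4: .
5: .
6: .
7: .

2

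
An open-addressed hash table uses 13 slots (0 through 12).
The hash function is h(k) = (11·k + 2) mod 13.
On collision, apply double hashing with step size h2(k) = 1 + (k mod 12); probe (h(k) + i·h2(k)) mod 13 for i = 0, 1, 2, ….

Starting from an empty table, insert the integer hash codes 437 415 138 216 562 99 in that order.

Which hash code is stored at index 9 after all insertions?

562

Insert 437: h=12, slot 12 empty => index 12.
Insert 415: h=4, slot 4 empty => index 4.
Insert 138: h=12, h2=7, slot 12 occupied => index 6.
Insert 216: h=12, h2=1, slot 12 occupied => index 0.
Insert 562: h=9, slot 9 empty => index 9.
Insert 99: h=12, h2=4, slot 12 occupied => index 3.
Table: [216, -, -, 99, 415, -, 138, -, -, 562, -, -, 437]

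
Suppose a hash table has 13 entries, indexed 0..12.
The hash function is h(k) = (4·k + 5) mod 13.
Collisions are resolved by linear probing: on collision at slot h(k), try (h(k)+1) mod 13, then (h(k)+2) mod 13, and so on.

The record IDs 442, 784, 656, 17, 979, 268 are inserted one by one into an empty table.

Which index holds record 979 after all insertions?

10

Insert 442: h=5, slot 5 empty -> index 5.
Insert 784: h=8, slot 8 empty -> index 8.
Insert 656: h=3, slot 3 empty -> index 3.
Insert 17: h=8, slot 8 occupied -> index 9.
Insert 979: h=8, slots 8,9 occupied -> index 10.
Insert 268: h=11, slot 11 empty -> index 11.
Table: [—, —, —, 656, —, 442, —, —, 784, 17, 979, 268, —]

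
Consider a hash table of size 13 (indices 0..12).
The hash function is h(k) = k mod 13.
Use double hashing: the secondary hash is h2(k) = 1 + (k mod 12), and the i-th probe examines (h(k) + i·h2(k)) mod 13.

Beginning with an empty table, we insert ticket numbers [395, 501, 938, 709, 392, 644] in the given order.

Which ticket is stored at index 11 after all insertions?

Insert 395: h=5, slot 5 empty → index 5.
Insert 501: h=7, slot 7 empty → index 7.
Insert 938: h=2, slot 2 empty → index 2.
Insert 709: h=7, h2=2, slot 7 occupied → index 9.
Insert 392: h=2, h2=9, slot 2 occupied → index 11.
Insert 644: h=7, h2=9, slot 7 occupied → index 3.
Table: [., ., 938, 644, ., 395, ., 501, ., 709, ., 392, .]

392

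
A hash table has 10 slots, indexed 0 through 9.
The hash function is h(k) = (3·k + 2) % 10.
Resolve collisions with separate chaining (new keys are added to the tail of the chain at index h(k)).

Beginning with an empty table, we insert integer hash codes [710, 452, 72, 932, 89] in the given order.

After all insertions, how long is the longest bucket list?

3

Insert 710: h=2, bucket 2 empty -> new chain.
Insert 452: h=8, bucket 8 empty -> new chain.
Insert 72: h=8, bucket 8 nonempty -> append to chain.
Insert 932: h=8, bucket 8 nonempty -> append to chain.
Insert 89: h=9, bucket 9 empty -> new chain.
Final buckets:
0: _
1: _
2: 710
3: _
4: _
5: _
6: _
7: _
8: 452 -> 72 -> 932
9: 89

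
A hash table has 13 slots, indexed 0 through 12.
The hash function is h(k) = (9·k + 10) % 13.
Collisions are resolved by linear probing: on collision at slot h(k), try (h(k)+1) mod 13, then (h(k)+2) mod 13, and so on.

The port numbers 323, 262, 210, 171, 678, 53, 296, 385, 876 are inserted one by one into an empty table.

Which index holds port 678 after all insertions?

Insert 323: h=5, slot 5 empty => index 5.
Insert 262: h=2, slot 2 empty => index 2.
Insert 210: h=2, slot 2 occupied => index 3.
Insert 171: h=2, slots 2,3 occupied => index 4.
Insert 678: h=2, slots 2,3,4,5 occupied => index 6.
Insert 53: h=6, slot 6 occupied => index 7.
Insert 296: h=9, slot 9 empty => index 9.
Insert 385: h=4, slots 4,5,6,7 occupied => index 8.
Insert 876: h=3, slots 3,4,5,6,7,8,9 occupied => index 10.
Table: [_, _, 262, 210, 171, 323, 678, 53, 385, 296, 876, _, _]

6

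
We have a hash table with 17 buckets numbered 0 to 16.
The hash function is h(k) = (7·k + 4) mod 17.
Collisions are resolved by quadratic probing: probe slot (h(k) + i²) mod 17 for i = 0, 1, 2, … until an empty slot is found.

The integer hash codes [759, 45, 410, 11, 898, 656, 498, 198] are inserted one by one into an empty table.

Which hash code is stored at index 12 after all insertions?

Insert 759: h=13, slot 13 empty -> index 13.
Insert 45: h=13, slot 13 occupied -> index 14.
Insert 410: h=1, slot 1 empty -> index 1.
Insert 11: h=13, slots 13,14 occupied -> index 0.
Insert 898: h=0, slots 0,1 occupied -> index 4.
Insert 656: h=6, slot 6 empty -> index 6.
Insert 498: h=5, slot 5 empty -> index 5.
Insert 198: h=13, slots 13,14,0,5 occupied -> index 12.
Table: [11, 410, -, -, 898, 498, 656, -, -, -, -, -, 198, 759, 45, -, -]

198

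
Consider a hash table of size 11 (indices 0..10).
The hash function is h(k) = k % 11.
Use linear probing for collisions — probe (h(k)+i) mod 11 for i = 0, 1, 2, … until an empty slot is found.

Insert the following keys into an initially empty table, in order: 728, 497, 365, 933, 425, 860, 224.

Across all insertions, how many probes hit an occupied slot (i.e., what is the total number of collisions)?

Insert 728: h=2, slot 2 empty -> index 2.
Insert 497: h=2, slot 2 occupied -> index 3.
Insert 365: h=2, slots 2,3 occupied -> index 4.
Insert 933: h=9, slot 9 empty -> index 9.
Insert 425: h=7, slot 7 empty -> index 7.
Insert 860: h=2, slots 2,3,4 occupied -> index 5.
Insert 224: h=4, slots 4,5 occupied -> index 6.
Table: [_, _, 728, 497, 365, 860, 224, 425, _, 933, _]

8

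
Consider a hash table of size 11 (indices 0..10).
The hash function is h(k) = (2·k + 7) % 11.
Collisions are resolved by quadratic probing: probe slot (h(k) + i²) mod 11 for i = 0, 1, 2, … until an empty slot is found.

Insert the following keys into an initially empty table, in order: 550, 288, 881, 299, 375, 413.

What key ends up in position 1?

550 hashes to 7; slot 7 is free => place at 7.
288 hashes to 0; slot 0 is free => place at 0.
881 hashes to 9; slot 9 is free => place at 9.
299 hashes to 0; 0 taken => place at 1.
375 hashes to 9; 9 taken => place at 10.
413 hashes to 8; slot 8 is free => place at 8.
Table: [288, 299, -, -, -, -, -, 550, 413, 881, 375]

299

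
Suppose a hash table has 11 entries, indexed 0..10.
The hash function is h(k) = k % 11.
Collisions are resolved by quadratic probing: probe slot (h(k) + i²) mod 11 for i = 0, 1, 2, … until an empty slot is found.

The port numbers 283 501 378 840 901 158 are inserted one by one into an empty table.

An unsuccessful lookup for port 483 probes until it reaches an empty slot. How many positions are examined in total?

2

283: h=8 → slot 8
501: h=6 → slot 6
378: h=4 → slot 4
840: h=4, probe 4,5 → slot 5
901: h=10 → slot 10
158: h=4, probe 4,5,8,2 → slot 2
Table: [., ., 158, ., 378, 840, 501, ., 283, ., 901]
Lookup 483: h=10, probe 10,0 → slot 0 empty, not found.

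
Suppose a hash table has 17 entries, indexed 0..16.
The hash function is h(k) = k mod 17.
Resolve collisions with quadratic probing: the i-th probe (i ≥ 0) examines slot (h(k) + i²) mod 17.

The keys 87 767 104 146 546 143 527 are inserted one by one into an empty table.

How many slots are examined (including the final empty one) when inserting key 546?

4

87: h=2 -> slot 2
767: h=2, probe 2,3 -> slot 3
104: h=2, probe 2,3,6 -> slot 6
146: h=10 -> slot 10
546: h=2, probe 2,3,6,11 -> slot 11
143: h=7 -> slot 7
527: h=0 -> slot 0
Table: [527, ∅, 87, 767, ∅, ∅, 104, 143, ∅, ∅, 146, 546, ∅, ∅, ∅, ∅, ∅]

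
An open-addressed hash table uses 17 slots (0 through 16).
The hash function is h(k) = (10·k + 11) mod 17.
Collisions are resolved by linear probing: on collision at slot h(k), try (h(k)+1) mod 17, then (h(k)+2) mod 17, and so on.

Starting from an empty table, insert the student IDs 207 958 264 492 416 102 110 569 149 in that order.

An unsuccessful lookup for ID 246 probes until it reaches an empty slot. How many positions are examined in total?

207 hashes to 7; slot 7 is free -> place at 7.
958 hashes to 3; slot 3 is free -> place at 3.
264 hashes to 16; slot 16 is free -> place at 16.
492 hashes to 1; slot 1 is free -> place at 1.
416 hashes to 6; slot 6 is free -> place at 6.
102 hashes to 11; slot 11 is free -> place at 11.
110 hashes to 6; 6,7 taken -> place at 8.
569 hashes to 6; 6,7,8 taken -> place at 9.
149 hashes to 5; slot 5 is free -> place at 5.
Table: [-, 492, -, 958, -, 149, 416, 207, 110, 569, -, 102, -, -, -, -, 264]
Lookup 246: h=6, probe 6,7,8,9,10 → slot 10 empty, not found.

5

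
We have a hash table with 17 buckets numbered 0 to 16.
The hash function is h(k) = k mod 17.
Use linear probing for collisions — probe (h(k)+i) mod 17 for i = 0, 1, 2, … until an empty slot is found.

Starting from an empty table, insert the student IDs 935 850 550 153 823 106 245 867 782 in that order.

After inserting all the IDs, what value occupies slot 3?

867

Insert 935: h=0, slot 0 empty => index 0.
Insert 850: h=0, slot 0 occupied => index 1.
Insert 550: h=6, slot 6 empty => index 6.
Insert 153: h=0, slots 0,1 occupied => index 2.
Insert 823: h=7, slot 7 empty => index 7.
Insert 106: h=4, slot 4 empty => index 4.
Insert 245: h=7, slot 7 occupied => index 8.
Insert 867: h=0, slots 0,1,2 occupied => index 3.
Insert 782: h=0, slots 0,1,2,3,4 occupied => index 5.
Table: [935, 850, 153, 867, 106, 782, 550, 823, 245, —, —, —, —, —, —, —, —]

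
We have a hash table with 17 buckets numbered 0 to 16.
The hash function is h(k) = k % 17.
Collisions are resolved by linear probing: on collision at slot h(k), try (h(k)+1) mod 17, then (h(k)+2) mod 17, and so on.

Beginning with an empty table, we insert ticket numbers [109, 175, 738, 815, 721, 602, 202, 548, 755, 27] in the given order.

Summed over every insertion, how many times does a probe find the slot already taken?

12

Insert 109: h=7, slot 7 empty => index 7.
Insert 175: h=5, slot 5 empty => index 5.
Insert 738: h=7, slot 7 occupied => index 8.
Insert 815: h=16, slot 16 empty => index 16.
Insert 721: h=7, slots 7,8 occupied => index 9.
Insert 602: h=7, slots 7,8,9 occupied => index 10.
Insert 202: h=15, slot 15 empty => index 15.
Insert 548: h=4, slot 4 empty => index 4.
Insert 755: h=7, slots 7,8,9,10 occupied => index 11.
Insert 27: h=10, slots 10,11 occupied => index 12.
Table: [., ., ., ., 548, 175, ., 109, 738, 721, 602, 755, 27, ., ., 202, 815]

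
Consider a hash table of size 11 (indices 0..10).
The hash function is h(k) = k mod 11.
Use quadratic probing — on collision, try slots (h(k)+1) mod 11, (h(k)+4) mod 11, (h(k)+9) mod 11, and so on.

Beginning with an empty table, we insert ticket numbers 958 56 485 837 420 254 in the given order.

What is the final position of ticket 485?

5

958: h=1 → slot 1
56: h=1, probe 1,2 → slot 2
485: h=1, probe 1,2,5 → slot 5
837: h=1, probe 1,2,5,10 → slot 10
420: h=2, probe 2,3 → slot 3
254: h=1, probe 1,2,5,10,6 → slot 6
Table: [-, 958, 56, 420, -, 485, 254, -, -, -, 837]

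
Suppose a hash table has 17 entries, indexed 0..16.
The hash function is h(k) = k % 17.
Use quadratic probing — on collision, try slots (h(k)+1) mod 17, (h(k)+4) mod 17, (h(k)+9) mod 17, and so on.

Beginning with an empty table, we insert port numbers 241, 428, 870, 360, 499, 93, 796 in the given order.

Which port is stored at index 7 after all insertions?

241 hashes to 3; slot 3 is free => place at 3.
428 hashes to 3; 3 taken => place at 4.
870 hashes to 3; 3,4 taken => place at 7.
360 hashes to 3; 3,4,7 taken => place at 12.
499 hashes to 6; slot 6 is free => place at 6.
93 hashes to 8; slot 8 is free => place at 8.
796 hashes to 14; slot 14 is free => place at 14.
Table: [∅, ∅, ∅, 241, 428, ∅, 499, 870, 93, ∅, ∅, ∅, 360, ∅, 796, ∅, ∅]

870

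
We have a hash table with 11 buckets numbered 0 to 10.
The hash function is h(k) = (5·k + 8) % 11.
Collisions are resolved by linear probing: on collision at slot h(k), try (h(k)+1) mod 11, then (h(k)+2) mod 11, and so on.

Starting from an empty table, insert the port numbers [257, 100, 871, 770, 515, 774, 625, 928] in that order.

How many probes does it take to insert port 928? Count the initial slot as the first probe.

Insert 257: h=6, slot 6 empty => index 6.
Insert 100: h=2, slot 2 empty => index 2.
Insert 871: h=7, slot 7 empty => index 7.
Insert 770: h=8, slot 8 empty => index 8.
Insert 515: h=9, slot 9 empty => index 9.
Insert 774: h=6, slots 6,7,8,9 occupied => index 10.
Insert 625: h=9, slots 9,10 occupied => index 0.
Insert 928: h=6, slots 6,7,8,9,10,0 occupied => index 1.
Table: [625, 928, 100, -, -, -, 257, 871, 770, 515, 774]

7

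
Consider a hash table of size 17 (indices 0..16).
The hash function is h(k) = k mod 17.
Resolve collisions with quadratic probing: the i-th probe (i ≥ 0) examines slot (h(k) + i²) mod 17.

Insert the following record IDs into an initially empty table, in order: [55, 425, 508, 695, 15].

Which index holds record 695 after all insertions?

55: h=4 → slot 4
425: h=0 → slot 0
508: h=15 → slot 15
695: h=15, probe 15,16 → slot 16
15: h=15, probe 15,16,2 → slot 2
Table: [425, -, 15, -, 55, -, -, -, -, -, -, -, -, -, -, 508, 695]

16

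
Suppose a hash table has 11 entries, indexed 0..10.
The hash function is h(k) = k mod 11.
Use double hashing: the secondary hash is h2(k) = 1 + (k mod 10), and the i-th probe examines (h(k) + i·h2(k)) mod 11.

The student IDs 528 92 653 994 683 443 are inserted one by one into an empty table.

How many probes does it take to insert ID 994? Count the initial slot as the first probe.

2

Insert 528: h=0, slot 0 empty => index 0.
Insert 92: h=4, slot 4 empty => index 4.
Insert 653: h=4, h2=4, slot 4 occupied => index 8.
Insert 994: h=4, h2=5, slot 4 occupied => index 9.
Insert 683: h=1, slot 1 empty => index 1.
Insert 443: h=3, slot 3 empty => index 3.
Table: [528, 683, _, 443, 92, _, _, _, 653, 994, _]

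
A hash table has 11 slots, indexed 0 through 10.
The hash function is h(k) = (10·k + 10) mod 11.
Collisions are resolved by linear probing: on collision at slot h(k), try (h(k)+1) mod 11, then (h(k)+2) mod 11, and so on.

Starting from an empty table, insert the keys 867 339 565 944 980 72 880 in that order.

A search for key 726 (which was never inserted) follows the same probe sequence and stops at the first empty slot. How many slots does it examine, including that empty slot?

867: h=1 -> slot 1
339: h=1, probe 1,2 -> slot 2
565: h=6 -> slot 6
944: h=1, probe 1,2,3 -> slot 3
980: h=9 -> slot 9
72: h=4 -> slot 4
880: h=10 -> slot 10
Table: [—, 867, 339, 944, 72, —, 565, —, —, 980, 880]
Lookup 726: h=10, probe 10,0 → slot 0 empty, not found.

2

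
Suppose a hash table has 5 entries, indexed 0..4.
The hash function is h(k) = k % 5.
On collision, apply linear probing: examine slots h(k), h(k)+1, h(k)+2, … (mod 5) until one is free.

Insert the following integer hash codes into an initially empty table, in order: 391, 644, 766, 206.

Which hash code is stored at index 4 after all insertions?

644

391: h=1 -> slot 1
644: h=4 -> slot 4
766: h=1, probe 1,2 -> slot 2
206: h=1, probe 1,2,3 -> slot 3
Table: [-, 391, 766, 206, 644]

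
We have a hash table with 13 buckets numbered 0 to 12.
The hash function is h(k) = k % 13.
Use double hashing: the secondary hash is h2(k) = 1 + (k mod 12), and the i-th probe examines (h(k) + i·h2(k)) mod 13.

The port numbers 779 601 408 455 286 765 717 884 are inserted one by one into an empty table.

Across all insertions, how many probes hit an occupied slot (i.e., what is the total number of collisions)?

779: h=12 -> slot 12
601: h=3 -> slot 3
408: h=5 -> slot 5
455: h=0 -> slot 0
286: h=0, h2=11, probe 0,11 -> slot 11
765: h=11, h2=10, probe 11,8 -> slot 8
717: h=2 -> slot 2
884: h=0, h2=9, probe 0,9 -> slot 9
Table: [455, ∅, 717, 601, ∅, 408, ∅, ∅, 765, 884, ∅, 286, 779]

3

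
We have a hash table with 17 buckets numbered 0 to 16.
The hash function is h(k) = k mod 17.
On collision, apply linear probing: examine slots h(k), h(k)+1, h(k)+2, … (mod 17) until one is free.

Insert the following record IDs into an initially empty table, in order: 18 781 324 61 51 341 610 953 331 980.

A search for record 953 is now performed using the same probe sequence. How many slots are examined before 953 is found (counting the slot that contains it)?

18: h=1 => slot 1
781: h=16 => slot 16
324: h=1, probe 1,2 => slot 2
61: h=10 => slot 10
51: h=0 => slot 0
341: h=1, probe 1,2,3 => slot 3
610: h=15 => slot 15
953: h=1, probe 1,2,3,4 => slot 4
331: h=8 => slot 8
980: h=11 => slot 11
Table: [51, 18, 324, 341, 953, ∅, ∅, ∅, 331, ∅, 61, 980, ∅, ∅, ∅, 610, 781]
Lookup 953: h=1, probe 1,2,3,4 → found at 4.

4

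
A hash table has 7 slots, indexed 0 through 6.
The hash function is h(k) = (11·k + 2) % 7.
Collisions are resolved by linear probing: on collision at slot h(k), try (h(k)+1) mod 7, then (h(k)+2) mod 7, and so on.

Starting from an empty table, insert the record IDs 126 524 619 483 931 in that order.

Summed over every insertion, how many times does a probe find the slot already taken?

3

126 hashes to 2; slot 2 is free -> place at 2.
524 hashes to 5; slot 5 is free -> place at 5.
619 hashes to 0; slot 0 is free -> place at 0.
483 hashes to 2; 2 taken -> place at 3.
931 hashes to 2; 2,3 taken -> place at 4.
Table: [619, ., 126, 483, 931, 524, .]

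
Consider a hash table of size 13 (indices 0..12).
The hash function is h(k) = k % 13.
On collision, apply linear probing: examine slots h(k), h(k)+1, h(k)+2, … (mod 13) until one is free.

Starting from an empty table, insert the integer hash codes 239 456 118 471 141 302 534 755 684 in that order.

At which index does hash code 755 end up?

239: h=5 → slot 5
456: h=1 → slot 1
118: h=1, probe 1,2 → slot 2
471: h=3 → slot 3
141: h=11 → slot 11
302: h=3, probe 3,4 → slot 4
534: h=1, probe 1,2,3,4,5,6 → slot 6
755: h=1, probe 1,2,3,4,5,6,7 → slot 7
684: h=8 → slot 8
Table: [_, 456, 118, 471, 302, 239, 534, 755, 684, _, _, 141, _]

7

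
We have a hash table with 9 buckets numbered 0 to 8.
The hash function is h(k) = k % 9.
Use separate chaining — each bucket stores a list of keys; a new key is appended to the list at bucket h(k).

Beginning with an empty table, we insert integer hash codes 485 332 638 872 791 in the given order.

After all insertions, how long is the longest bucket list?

5

Insert 485: h=8, bucket 8 empty -> new chain.
Insert 332: h=8, bucket 8 nonempty -> append to chain.
Insert 638: h=8, bucket 8 nonempty -> append to chain.
Insert 872: h=8, bucket 8 nonempty -> append to chain.
Insert 791: h=8, bucket 8 nonempty -> append to chain.
Final buckets:
0: .
1: .
2: .
3: .
4: .
5: .
6: .
7: .
8: 485 -> 332 -> 638 -> 872 -> 791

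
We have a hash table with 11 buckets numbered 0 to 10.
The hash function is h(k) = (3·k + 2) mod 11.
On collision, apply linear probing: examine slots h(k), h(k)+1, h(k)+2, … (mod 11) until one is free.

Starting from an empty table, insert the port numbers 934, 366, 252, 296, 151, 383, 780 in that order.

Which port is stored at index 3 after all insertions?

934 hashes to 10; slot 10 is free → place at 10.
366 hashes to 0; slot 0 is free → place at 0.
252 hashes to 10; 10,0 taken → place at 1.
296 hashes to 10; 10,0,1 taken → place at 2.
151 hashes to 4; slot 4 is free → place at 4.
383 hashes to 7; slot 7 is free → place at 7.
780 hashes to 10; 10,0,1,2 taken → place at 3.
Table: [366, 252, 296, 780, 151, ., ., 383, ., ., 934]

780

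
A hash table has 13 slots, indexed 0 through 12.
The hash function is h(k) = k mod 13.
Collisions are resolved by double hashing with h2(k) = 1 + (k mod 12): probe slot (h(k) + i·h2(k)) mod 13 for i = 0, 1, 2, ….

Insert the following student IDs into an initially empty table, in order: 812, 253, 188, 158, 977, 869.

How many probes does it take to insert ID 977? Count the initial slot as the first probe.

3

812 hashes to 6; slot 6 is free => place at 6.
253 hashes to 6, h2=2; 6 taken => place at 8.
188 hashes to 6, h2=9; 6 taken => place at 2.
158 hashes to 2, h2=3; 2 taken => place at 5.
977 hashes to 2, h2=6; 2,8 taken => place at 1.
869 hashes to 11; slot 11 is free => place at 11.
Table: [—, 977, 188, —, —, 158, 812, —, 253, —, —, 869, —]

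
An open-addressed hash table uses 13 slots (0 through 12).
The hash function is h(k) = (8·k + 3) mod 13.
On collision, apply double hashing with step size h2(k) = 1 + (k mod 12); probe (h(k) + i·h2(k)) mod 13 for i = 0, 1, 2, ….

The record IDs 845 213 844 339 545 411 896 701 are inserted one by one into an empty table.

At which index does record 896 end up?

0

Insert 845: h=3, slot 3 empty => index 3.
Insert 213: h=4, slot 4 empty => index 4.
Insert 844: h=8, slot 8 empty => index 8.
Insert 339: h=11, slot 11 empty => index 11.
Insert 545: h=8, h2=6, slot 8 occupied => index 1.
Insert 411: h=2, slot 2 empty => index 2.
Insert 896: h=8, h2=9, slots 8,4 occupied => index 0.
Insert 701: h=8, h2=6, slots 8,1 occupied => index 7.
Table: [896, 545, 411, 845, 213, _, _, 701, 844, _, _, 339, _]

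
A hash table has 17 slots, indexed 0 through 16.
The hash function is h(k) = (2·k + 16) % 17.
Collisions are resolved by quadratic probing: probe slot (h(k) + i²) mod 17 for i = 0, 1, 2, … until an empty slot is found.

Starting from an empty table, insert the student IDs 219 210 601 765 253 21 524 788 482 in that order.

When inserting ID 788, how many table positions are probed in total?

Insert 219: h=12, slot 12 empty -> index 12.
Insert 210: h=11, slot 11 empty -> index 11.
Insert 601: h=11, slots 11,12 occupied -> index 15.
Insert 765: h=16, slot 16 empty -> index 16.
Insert 253: h=12, slot 12 occupied -> index 13.
Insert 21: h=7, slot 7 empty -> index 7.
Insert 524: h=10, slot 10 empty -> index 10.
Insert 788: h=11, slots 11,12,15 occupied -> index 3.
Insert 482: h=11, slots 11,12,15,3,10 occupied -> index 2.
Table: [_, _, 482, 788, _, _, _, 21, _, _, 524, 210, 219, 253, _, 601, 765]

4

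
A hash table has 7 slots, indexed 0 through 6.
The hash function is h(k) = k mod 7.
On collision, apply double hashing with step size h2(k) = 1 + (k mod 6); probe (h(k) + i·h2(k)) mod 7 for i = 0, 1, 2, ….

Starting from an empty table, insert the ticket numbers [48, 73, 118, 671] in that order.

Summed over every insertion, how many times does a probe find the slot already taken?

2

Insert 48: h=6, slot 6 empty -> index 6.
Insert 73: h=3, slot 3 empty -> index 3.
Insert 118: h=6, h2=5, slot 6 occupied -> index 4.
Insert 671: h=6, h2=6, slot 6 occupied -> index 5.
Table: [., ., ., 73, 118, 671, 48]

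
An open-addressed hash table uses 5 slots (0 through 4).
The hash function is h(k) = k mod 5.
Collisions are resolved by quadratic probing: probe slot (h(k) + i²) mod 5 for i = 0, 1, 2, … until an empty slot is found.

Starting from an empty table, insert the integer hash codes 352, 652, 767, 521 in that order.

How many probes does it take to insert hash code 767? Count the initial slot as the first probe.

3

352: h=2 → slot 2
652: h=2, probe 2,3 → slot 3
767: h=2, probe 2,3,1 → slot 1
521: h=1, probe 1,2,0 → slot 0
Table: [521, 767, 352, 652, ∅]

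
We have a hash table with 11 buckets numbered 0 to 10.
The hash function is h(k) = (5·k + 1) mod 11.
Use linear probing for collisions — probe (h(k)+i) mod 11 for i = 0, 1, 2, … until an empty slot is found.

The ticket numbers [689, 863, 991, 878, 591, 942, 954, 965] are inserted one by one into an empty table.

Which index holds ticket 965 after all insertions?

Insert 689: h=3, slot 3 empty -> index 3.
Insert 863: h=4, slot 4 empty -> index 4.
Insert 991: h=6, slot 6 empty -> index 6.
Insert 878: h=2, slot 2 empty -> index 2.
Insert 591: h=8, slot 8 empty -> index 8.
Insert 942: h=3, slots 3,4 occupied -> index 5.
Insert 954: h=8, slot 8 occupied -> index 9.
Insert 965: h=8, slots 8,9 occupied -> index 10.
Table: [∅, ∅, 878, 689, 863, 942, 991, ∅, 591, 954, 965]

10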